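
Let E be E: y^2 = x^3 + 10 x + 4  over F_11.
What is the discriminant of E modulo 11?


4 a^3 + 27 b^2 = 4*10^3 + 27*4^2 = 4000 + 432 = 4432
Delta = -16 * (4432) = -70912
Delta mod 11 = 5

Delta = 5 (mod 11)


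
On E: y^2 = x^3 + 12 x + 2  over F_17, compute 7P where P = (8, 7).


k = 7 = 111_2 (binary, LSB first: 111)
Double-and-add from P = (8, 7):
  bit 0 = 1: acc = O + (8, 7) = (8, 7)
  bit 1 = 1: acc = (8, 7) + (1, 10) = (12, 2)
  bit 2 = 1: acc = (12, 2) + (6, 16) = (12, 15)

7P = (12, 15)


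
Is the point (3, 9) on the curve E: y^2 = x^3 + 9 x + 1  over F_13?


Check whether y^2 = x^3 + 9 x + 1 (mod 13) for (x, y) = (3, 9).
LHS: y^2 = 9^2 mod 13 = 3
RHS: x^3 + 9 x + 1 = 3^3 + 9*3 + 1 mod 13 = 3
LHS = RHS

Yes, on the curve


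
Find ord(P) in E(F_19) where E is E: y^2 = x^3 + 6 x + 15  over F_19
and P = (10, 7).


Compute successive multiples of P until we hit O:
  1P = (10, 7)
  2P = (6, 18)
  3P = (7, 18)
  4P = (7, 1)
  5P = (6, 1)
  6P = (10, 12)
  7P = O

ord(P) = 7


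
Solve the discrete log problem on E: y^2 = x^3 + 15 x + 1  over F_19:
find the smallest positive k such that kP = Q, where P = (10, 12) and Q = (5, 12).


Enumerate multiples of P until we hit Q = (5, 12):
  1P = (10, 12)
  2P = (16, 9)
  3P = (17, 1)
  4P = (3, 15)
  5P = (12, 16)
  6P = (1, 6)
  7P = (0, 1)
  8P = (18, 2)
  9P = (8, 14)
  10P = (2, 18)
  11P = (4, 12)
  12P = (5, 7)
  13P = (5, 12)
Match found at i = 13.

k = 13


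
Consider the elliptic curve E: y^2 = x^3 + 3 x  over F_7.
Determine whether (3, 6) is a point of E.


Check whether y^2 = x^3 + 3 x + 0 (mod 7) for (x, y) = (3, 6).
LHS: y^2 = 6^2 mod 7 = 1
RHS: x^3 + 3 x + 0 = 3^3 + 3*3 + 0 mod 7 = 1
LHS = RHS

Yes, on the curve


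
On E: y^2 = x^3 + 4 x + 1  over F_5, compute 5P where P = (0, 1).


k = 5 = 101_2 (binary, LSB first: 101)
Double-and-add from P = (0, 1):
  bit 0 = 1: acc = O + (0, 1) = (0, 1)
  bit 1 = 0: acc unchanged = (0, 1)
  bit 2 = 1: acc = (0, 1) + (3, 0) = (1, 1)

5P = (1, 1)


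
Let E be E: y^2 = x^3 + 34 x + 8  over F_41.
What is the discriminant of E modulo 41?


4 a^3 + 27 b^2 = 4*34^3 + 27*8^2 = 157216 + 1728 = 158944
Delta = -16 * (158944) = -2543104
Delta mod 41 = 3

Delta = 3 (mod 41)


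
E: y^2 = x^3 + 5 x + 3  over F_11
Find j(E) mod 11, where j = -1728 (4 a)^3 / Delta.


Delta = -16(4 a^3 + 27 b^2) mod 11 = 3
-1728 * (4 a)^3 = -1728 * (4*5)^3 mod 11 = 8
j = 8 * 3^(-1) mod 11 = 10

j = 10 (mod 11)


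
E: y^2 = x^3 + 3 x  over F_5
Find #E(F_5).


For each x in F_5, count y with y^2 = x^3 + 3 x + 0 mod 5:
  x = 0: RHS = 0, y in [0]  -> 1 point(s)
  x = 1: RHS = 4, y in [2, 3]  -> 2 point(s)
  x = 2: RHS = 4, y in [2, 3]  -> 2 point(s)
  x = 3: RHS = 1, y in [1, 4]  -> 2 point(s)
  x = 4: RHS = 1, y in [1, 4]  -> 2 point(s)
Affine points: 9. Add the point at infinity: total = 10.

#E(F_5) = 10


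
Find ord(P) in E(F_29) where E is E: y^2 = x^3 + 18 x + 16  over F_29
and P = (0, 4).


Compute successive multiples of P until we hit O:
  1P = (0, 4)
  2P = (25, 5)
  3P = (24, 2)
  4P = (4, 6)
  5P = (18, 16)
  6P = (5, 12)
  7P = (8, 18)
  8P = (15, 6)
  ... (continuing to 31P)
  31P = O

ord(P) = 31


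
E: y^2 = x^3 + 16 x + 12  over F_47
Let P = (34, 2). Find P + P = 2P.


Doubling: s = (3 x1^2 + a) / (2 y1)
s = (3*34^2 + 16) / (2*2) mod 47 = 25
x3 = s^2 - 2 x1 mod 47 = 25^2 - 2*34 = 40
y3 = s (x1 - x3) - y1 mod 47 = 25 * (34 - 40) - 2 = 36

2P = (40, 36)


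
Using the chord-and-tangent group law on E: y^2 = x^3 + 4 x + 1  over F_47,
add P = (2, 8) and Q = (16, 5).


P != Q, so use the chord formula.
s = (y2 - y1) / (x2 - x1) = (44) / (14) mod 47 = 30
x3 = s^2 - x1 - x2 mod 47 = 30^2 - 2 - 16 = 36
y3 = s (x1 - x3) - y1 mod 47 = 30 * (2 - 36) - 8 = 6

P + Q = (36, 6)


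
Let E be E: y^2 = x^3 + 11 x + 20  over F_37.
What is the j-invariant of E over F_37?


Delta = -16(4 a^3 + 27 b^2) mod 37 = 17
-1728 * (4 a)^3 = -1728 * (4*11)^3 mod 37 = 36
j = 36 * 17^(-1) mod 37 = 13

j = 13 (mod 37)


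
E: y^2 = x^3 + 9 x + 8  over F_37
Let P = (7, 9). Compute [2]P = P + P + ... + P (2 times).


k = 2 = 10_2 (binary, LSB first: 01)
Double-and-add from P = (7, 9):
  bit 0 = 0: acc unchanged = O
  bit 1 = 1: acc = O + (20, 14) = (20, 14)

2P = (20, 14)


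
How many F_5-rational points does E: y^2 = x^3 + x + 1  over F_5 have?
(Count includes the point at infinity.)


For each x in F_5, count y with y^2 = x^3 + 1 x + 1 mod 5:
  x = 0: RHS = 1, y in [1, 4]  -> 2 point(s)
  x = 2: RHS = 1, y in [1, 4]  -> 2 point(s)
  x = 3: RHS = 1, y in [1, 4]  -> 2 point(s)
  x = 4: RHS = 4, y in [2, 3]  -> 2 point(s)
Affine points: 8. Add the point at infinity: total = 9.

#E(F_5) = 9


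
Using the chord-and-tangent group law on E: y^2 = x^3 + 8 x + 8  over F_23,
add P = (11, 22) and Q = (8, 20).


P != Q, so use the chord formula.
s = (y2 - y1) / (x2 - x1) = (21) / (20) mod 23 = 16
x3 = s^2 - x1 - x2 mod 23 = 16^2 - 11 - 8 = 7
y3 = s (x1 - x3) - y1 mod 23 = 16 * (11 - 7) - 22 = 19

P + Q = (7, 19)


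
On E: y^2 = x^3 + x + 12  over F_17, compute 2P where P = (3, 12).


Doubling: s = (3 x1^2 + a) / (2 y1)
s = (3*3^2 + 1) / (2*12) mod 17 = 4
x3 = s^2 - 2 x1 mod 17 = 4^2 - 2*3 = 10
y3 = s (x1 - x3) - y1 mod 17 = 4 * (3 - 10) - 12 = 11

2P = (10, 11)


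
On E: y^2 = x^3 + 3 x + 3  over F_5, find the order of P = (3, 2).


Compute successive multiples of P until we hit O:
  1P = (3, 2)
  2P = (4, 3)
  3P = (4, 2)
  4P = (3, 3)
  5P = O

ord(P) = 5


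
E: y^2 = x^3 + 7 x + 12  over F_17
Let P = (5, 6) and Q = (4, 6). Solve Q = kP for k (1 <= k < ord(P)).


Enumerate multiples of P until we hit Q = (4, 6):
  1P = (5, 6)
  2P = (6, 7)
  3P = (7, 9)
  4P = (3, 14)
  5P = (8, 6)
  6P = (4, 11)
  7P = (16, 15)
  8P = (11, 3)
  9P = (14, 7)
  10P = (2, 0)
  11P = (14, 10)
  12P = (11, 14)
  13P = (16, 2)
  14P = (4, 6)
Match found at i = 14.

k = 14


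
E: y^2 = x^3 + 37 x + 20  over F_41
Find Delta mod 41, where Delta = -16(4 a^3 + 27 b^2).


4 a^3 + 27 b^2 = 4*37^3 + 27*20^2 = 202612 + 10800 = 213412
Delta = -16 * (213412) = -3414592
Delta mod 41 = 11

Delta = 11 (mod 41)


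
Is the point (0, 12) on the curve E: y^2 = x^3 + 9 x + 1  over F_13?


Check whether y^2 = x^3 + 9 x + 1 (mod 13) for (x, y) = (0, 12).
LHS: y^2 = 12^2 mod 13 = 1
RHS: x^3 + 9 x + 1 = 0^3 + 9*0 + 1 mod 13 = 1
LHS = RHS

Yes, on the curve


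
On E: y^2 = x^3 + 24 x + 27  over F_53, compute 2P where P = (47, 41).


Doubling: s = (3 x1^2 + a) / (2 y1)
s = (3*47^2 + 24) / (2*41) mod 53 = 21
x3 = s^2 - 2 x1 mod 53 = 21^2 - 2*47 = 29
y3 = s (x1 - x3) - y1 mod 53 = 21 * (47 - 29) - 41 = 19

2P = (29, 19)


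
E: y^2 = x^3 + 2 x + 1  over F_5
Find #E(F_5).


For each x in F_5, count y with y^2 = x^3 + 2 x + 1 mod 5:
  x = 0: RHS = 1, y in [1, 4]  -> 2 point(s)
  x = 1: RHS = 4, y in [2, 3]  -> 2 point(s)
  x = 3: RHS = 4, y in [2, 3]  -> 2 point(s)
Affine points: 6. Add the point at infinity: total = 7.

#E(F_5) = 7


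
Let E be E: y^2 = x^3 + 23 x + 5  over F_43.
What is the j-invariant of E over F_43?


Delta = -16(4 a^3 + 27 b^2) mod 43 = 35
-1728 * (4 a)^3 = -1728 * (4*23)^3 mod 43 = 35
j = 35 * 35^(-1) mod 43 = 1

j = 1 (mod 43)


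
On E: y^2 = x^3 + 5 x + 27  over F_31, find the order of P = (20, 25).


Compute successive multiples of P until we hit O:
  1P = (20, 25)
  2P = (29, 3)
  3P = (14, 12)
  4P = (6, 26)
  5P = (2, 18)
  6P = (28, 27)
  7P = (16, 7)
  8P = (23, 8)
  ... (continuing to 38P)
  38P = O

ord(P) = 38


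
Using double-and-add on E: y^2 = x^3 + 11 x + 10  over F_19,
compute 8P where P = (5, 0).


k = 8 = 1000_2 (binary, LSB first: 0001)
Double-and-add from P = (5, 0):
  bit 0 = 0: acc unchanged = O
  bit 1 = 0: acc unchanged = O
  bit 2 = 0: acc unchanged = O
  bit 3 = 1: acc = O + O = O

8P = O


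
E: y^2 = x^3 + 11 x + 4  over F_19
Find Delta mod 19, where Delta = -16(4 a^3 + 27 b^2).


4 a^3 + 27 b^2 = 4*11^3 + 27*4^2 = 5324 + 432 = 5756
Delta = -16 * (5756) = -92096
Delta mod 19 = 16

Delta = 16 (mod 19)


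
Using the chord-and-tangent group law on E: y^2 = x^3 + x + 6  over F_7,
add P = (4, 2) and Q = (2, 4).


P != Q, so use the chord formula.
s = (y2 - y1) / (x2 - x1) = (2) / (5) mod 7 = 6
x3 = s^2 - x1 - x2 mod 7 = 6^2 - 4 - 2 = 2
y3 = s (x1 - x3) - y1 mod 7 = 6 * (4 - 2) - 2 = 3

P + Q = (2, 3)


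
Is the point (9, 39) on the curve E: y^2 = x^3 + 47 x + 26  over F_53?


Check whether y^2 = x^3 + 47 x + 26 (mod 53) for (x, y) = (9, 39).
LHS: y^2 = 39^2 mod 53 = 37
RHS: x^3 + 47 x + 26 = 9^3 + 47*9 + 26 mod 53 = 12
LHS != RHS

No, not on the curve


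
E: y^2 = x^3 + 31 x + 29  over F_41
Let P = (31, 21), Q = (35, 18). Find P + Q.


P != Q, so use the chord formula.
s = (y2 - y1) / (x2 - x1) = (38) / (4) mod 41 = 30
x3 = s^2 - x1 - x2 mod 41 = 30^2 - 31 - 35 = 14
y3 = s (x1 - x3) - y1 mod 41 = 30 * (31 - 14) - 21 = 38

P + Q = (14, 38)


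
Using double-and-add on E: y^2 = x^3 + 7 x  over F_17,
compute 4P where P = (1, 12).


k = 4 = 100_2 (binary, LSB first: 001)
Double-and-add from P = (1, 12):
  bit 0 = 0: acc unchanged = O
  bit 1 = 0: acc unchanged = O
  bit 2 = 1: acc = O + (1, 5) = (1, 5)

4P = (1, 5)


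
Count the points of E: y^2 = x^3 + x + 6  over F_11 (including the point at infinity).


For each x in F_11, count y with y^2 = x^3 + 1 x + 6 mod 11:
  x = 2: RHS = 5, y in [4, 7]  -> 2 point(s)
  x = 3: RHS = 3, y in [5, 6]  -> 2 point(s)
  x = 5: RHS = 4, y in [2, 9]  -> 2 point(s)
  x = 7: RHS = 4, y in [2, 9]  -> 2 point(s)
  x = 8: RHS = 9, y in [3, 8]  -> 2 point(s)
  x = 10: RHS = 4, y in [2, 9]  -> 2 point(s)
Affine points: 12. Add the point at infinity: total = 13.

#E(F_11) = 13


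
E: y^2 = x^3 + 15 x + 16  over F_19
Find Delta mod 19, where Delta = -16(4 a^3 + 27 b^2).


4 a^3 + 27 b^2 = 4*15^3 + 27*16^2 = 13500 + 6912 = 20412
Delta = -16 * (20412) = -326592
Delta mod 19 = 18

Delta = 18 (mod 19)


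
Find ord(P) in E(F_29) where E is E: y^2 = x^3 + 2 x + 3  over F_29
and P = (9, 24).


Compute successive multiples of P until we hit O:
  1P = (9, 24)
  2P = (24, 10)
  3P = (26, 17)
  4P = (3, 23)
  5P = (13, 14)
  6P = (6, 12)
  7P = (1, 8)
  8P = (23, 6)
  ... (continuing to 36P)
  36P = O

ord(P) = 36


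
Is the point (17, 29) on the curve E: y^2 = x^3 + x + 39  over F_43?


Check whether y^2 = x^3 + 1 x + 39 (mod 43) for (x, y) = (17, 29).
LHS: y^2 = 29^2 mod 43 = 24
RHS: x^3 + 1 x + 39 = 17^3 + 1*17 + 39 mod 43 = 24
LHS = RHS

Yes, on the curve


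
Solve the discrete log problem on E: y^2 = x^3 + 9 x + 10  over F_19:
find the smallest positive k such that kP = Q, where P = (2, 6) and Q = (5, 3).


Enumerate multiples of P until we hit Q = (5, 3):
  1P = (2, 6)
  2P = (5, 3)
Match found at i = 2.

k = 2


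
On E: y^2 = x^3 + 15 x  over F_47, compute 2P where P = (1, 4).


Doubling: s = (3 x1^2 + a) / (2 y1)
s = (3*1^2 + 15) / (2*4) mod 47 = 14
x3 = s^2 - 2 x1 mod 47 = 14^2 - 2*1 = 6
y3 = s (x1 - x3) - y1 mod 47 = 14 * (1 - 6) - 4 = 20

2P = (6, 20)


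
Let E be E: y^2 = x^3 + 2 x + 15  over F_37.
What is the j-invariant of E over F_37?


Delta = -16(4 a^3 + 27 b^2) mod 37 = 5
-1728 * (4 a)^3 = -1728 * (4*2)^3 mod 37 = 8
j = 8 * 5^(-1) mod 37 = 9

j = 9 (mod 37)


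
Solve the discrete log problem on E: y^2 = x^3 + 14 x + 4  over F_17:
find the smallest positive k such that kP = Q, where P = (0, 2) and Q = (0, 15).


Enumerate multiples of P until we hit Q = (0, 15):
  1P = (0, 2)
  2P = (8, 4)
  3P = (8, 13)
  4P = (0, 15)
Match found at i = 4.

k = 4


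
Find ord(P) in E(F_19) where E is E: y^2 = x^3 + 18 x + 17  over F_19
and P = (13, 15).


Compute successive multiples of P until we hit O:
  1P = (13, 15)
  2P = (0, 13)
  3P = (4, 1)
  4P = (7, 7)
  5P = (5, 2)
  6P = (17, 7)
  7P = (12, 2)
  8P = (11, 11)
  ... (continuing to 26P)
  26P = O

ord(P) = 26


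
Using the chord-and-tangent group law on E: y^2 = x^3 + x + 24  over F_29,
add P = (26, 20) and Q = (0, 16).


P != Q, so use the chord formula.
s = (y2 - y1) / (x2 - x1) = (25) / (3) mod 29 = 18
x3 = s^2 - x1 - x2 mod 29 = 18^2 - 26 - 0 = 8
y3 = s (x1 - x3) - y1 mod 29 = 18 * (26 - 8) - 20 = 14

P + Q = (8, 14)


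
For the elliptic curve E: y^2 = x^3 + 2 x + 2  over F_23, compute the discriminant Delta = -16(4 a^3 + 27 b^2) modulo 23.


4 a^3 + 27 b^2 = 4*2^3 + 27*2^2 = 32 + 108 = 140
Delta = -16 * (140) = -2240
Delta mod 23 = 14

Delta = 14 (mod 23)


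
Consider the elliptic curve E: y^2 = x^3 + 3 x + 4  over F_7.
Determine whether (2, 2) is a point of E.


Check whether y^2 = x^3 + 3 x + 4 (mod 7) for (x, y) = (2, 2).
LHS: y^2 = 2^2 mod 7 = 4
RHS: x^3 + 3 x + 4 = 2^3 + 3*2 + 4 mod 7 = 4
LHS = RHS

Yes, on the curve


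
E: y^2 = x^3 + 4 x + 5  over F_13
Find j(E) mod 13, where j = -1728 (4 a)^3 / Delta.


Delta = -16(4 a^3 + 27 b^2) mod 13 = 2
-1728 * (4 a)^3 = -1728 * (4*4)^3 mod 13 = 1
j = 1 * 2^(-1) mod 13 = 7

j = 7 (mod 13)


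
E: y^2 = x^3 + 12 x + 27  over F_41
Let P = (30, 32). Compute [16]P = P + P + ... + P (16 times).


k = 16 = 10000_2 (binary, LSB first: 00001)
Double-and-add from P = (30, 32):
  bit 0 = 0: acc unchanged = O
  bit 1 = 0: acc unchanged = O
  bit 2 = 0: acc unchanged = O
  bit 3 = 0: acc unchanged = O
  bit 4 = 1: acc = O + (30, 9) = (30, 9)

16P = (30, 9)


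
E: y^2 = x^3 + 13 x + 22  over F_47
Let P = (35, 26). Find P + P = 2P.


Doubling: s = (3 x1^2 + a) / (2 y1)
s = (3*35^2 + 13) / (2*26) mod 47 = 42
x3 = s^2 - 2 x1 mod 47 = 42^2 - 2*35 = 2
y3 = s (x1 - x3) - y1 mod 47 = 42 * (35 - 2) - 26 = 44

2P = (2, 44)


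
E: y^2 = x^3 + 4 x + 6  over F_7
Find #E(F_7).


For each x in F_7, count y with y^2 = x^3 + 4 x + 6 mod 7:
  x = 1: RHS = 4, y in [2, 5]  -> 2 point(s)
  x = 2: RHS = 1, y in [1, 6]  -> 2 point(s)
  x = 4: RHS = 2, y in [3, 4]  -> 2 point(s)
  x = 5: RHS = 4, y in [2, 5]  -> 2 point(s)
  x = 6: RHS = 1, y in [1, 6]  -> 2 point(s)
Affine points: 10. Add the point at infinity: total = 11.

#E(F_7) = 11


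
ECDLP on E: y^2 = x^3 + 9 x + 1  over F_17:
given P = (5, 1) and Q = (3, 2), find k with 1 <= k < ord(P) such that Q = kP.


Enumerate multiples of P until we hit Q = (3, 2):
  1P = (5, 1)
  2P = (3, 15)
  3P = (7, 13)
  4P = (7, 4)
  5P = (3, 2)
Match found at i = 5.

k = 5


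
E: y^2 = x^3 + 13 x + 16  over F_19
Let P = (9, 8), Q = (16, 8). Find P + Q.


P != Q, so use the chord formula.
s = (y2 - y1) / (x2 - x1) = (0) / (7) mod 19 = 0
x3 = s^2 - x1 - x2 mod 19 = 0^2 - 9 - 16 = 13
y3 = s (x1 - x3) - y1 mod 19 = 0 * (9 - 13) - 8 = 11

P + Q = (13, 11)


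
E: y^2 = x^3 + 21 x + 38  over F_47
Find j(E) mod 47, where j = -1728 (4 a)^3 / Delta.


Delta = -16(4 a^3 + 27 b^2) mod 47 = 36
-1728 * (4 a)^3 = -1728 * (4*21)^3 mod 47 = 45
j = 45 * 36^(-1) mod 47 = 13

j = 13 (mod 47)


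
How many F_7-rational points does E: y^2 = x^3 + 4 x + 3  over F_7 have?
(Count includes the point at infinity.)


For each x in F_7, count y with y^2 = x^3 + 4 x + 3 mod 7:
  x = 1: RHS = 1, y in [1, 6]  -> 2 point(s)
  x = 3: RHS = 0, y in [0]  -> 1 point(s)
  x = 5: RHS = 1, y in [1, 6]  -> 2 point(s)
Affine points: 5. Add the point at infinity: total = 6.

#E(F_7) = 6


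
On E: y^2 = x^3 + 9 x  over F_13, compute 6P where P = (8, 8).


k = 6 = 110_2 (binary, LSB first: 011)
Double-and-add from P = (8, 8):
  bit 0 = 0: acc unchanged = O
  bit 1 = 1: acc = O + (1, 6) = (1, 6)
  bit 2 = 1: acc = (1, 6) + (12, 9) = (12, 4)

6P = (12, 4)


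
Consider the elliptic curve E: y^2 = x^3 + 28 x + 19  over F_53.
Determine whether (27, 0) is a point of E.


Check whether y^2 = x^3 + 28 x + 19 (mod 53) for (x, y) = (27, 0).
LHS: y^2 = 0^2 mod 53 = 0
RHS: x^3 + 28 x + 19 = 27^3 + 28*27 + 19 mod 53 = 0
LHS = RHS

Yes, on the curve


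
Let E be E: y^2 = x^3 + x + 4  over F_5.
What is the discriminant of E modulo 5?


4 a^3 + 27 b^2 = 4*1^3 + 27*4^2 = 4 + 432 = 436
Delta = -16 * (436) = -6976
Delta mod 5 = 4

Delta = 4 (mod 5)


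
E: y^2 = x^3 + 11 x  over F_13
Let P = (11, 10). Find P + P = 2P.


Doubling: s = (3 x1^2 + a) / (2 y1)
s = (3*11^2 + 11) / (2*10) mod 13 = 7
x3 = s^2 - 2 x1 mod 13 = 7^2 - 2*11 = 1
y3 = s (x1 - x3) - y1 mod 13 = 7 * (11 - 1) - 10 = 8

2P = (1, 8)


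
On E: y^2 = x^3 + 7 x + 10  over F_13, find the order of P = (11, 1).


Compute successive multiples of P until we hit O:
  1P = (11, 1)
  2P = (0, 6)
  3P = (5, 1)
  4P = (10, 12)
  5P = (9, 3)
  6P = (7, 8)
  7P = (7, 5)
  8P = (9, 10)
  ... (continuing to 13P)
  13P = O

ord(P) = 13


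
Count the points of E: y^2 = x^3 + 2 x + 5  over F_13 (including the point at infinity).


For each x in F_13, count y with y^2 = x^3 + 2 x + 5 mod 13:
  x = 2: RHS = 4, y in [2, 11]  -> 2 point(s)
  x = 3: RHS = 12, y in [5, 8]  -> 2 point(s)
  x = 4: RHS = 12, y in [5, 8]  -> 2 point(s)
  x = 5: RHS = 10, y in [6, 7]  -> 2 point(s)
  x = 6: RHS = 12, y in [5, 8]  -> 2 point(s)
  x = 8: RHS = 0, y in [0]  -> 1 point(s)
Affine points: 11. Add the point at infinity: total = 12.

#E(F_13) = 12


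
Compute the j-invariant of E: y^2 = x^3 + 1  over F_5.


Delta = -16(4 a^3 + 27 b^2) mod 5 = 3
-1728 * (4 a)^3 = -1728 * (4*0)^3 mod 5 = 0
j = 0 * 3^(-1) mod 5 = 0

j = 0 (mod 5)


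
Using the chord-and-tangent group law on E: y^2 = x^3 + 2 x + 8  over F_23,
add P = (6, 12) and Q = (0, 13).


P != Q, so use the chord formula.
s = (y2 - y1) / (x2 - x1) = (1) / (17) mod 23 = 19
x3 = s^2 - x1 - x2 mod 23 = 19^2 - 6 - 0 = 10
y3 = s (x1 - x3) - y1 mod 23 = 19 * (6 - 10) - 12 = 4

P + Q = (10, 4)


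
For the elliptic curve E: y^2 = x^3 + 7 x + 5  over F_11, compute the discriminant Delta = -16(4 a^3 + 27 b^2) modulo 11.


4 a^3 + 27 b^2 = 4*7^3 + 27*5^2 = 1372 + 675 = 2047
Delta = -16 * (2047) = -32752
Delta mod 11 = 6

Delta = 6 (mod 11)


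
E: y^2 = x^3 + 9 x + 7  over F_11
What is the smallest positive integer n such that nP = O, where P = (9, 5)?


Compute successive multiples of P until we hit O:
  1P = (9, 5)
  2P = (5, 10)
  3P = (2, 0)
  4P = (5, 1)
  5P = (9, 6)
  6P = O

ord(P) = 6


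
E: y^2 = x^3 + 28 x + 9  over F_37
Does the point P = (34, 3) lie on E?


Check whether y^2 = x^3 + 28 x + 9 (mod 37) for (x, y) = (34, 3).
LHS: y^2 = 3^2 mod 37 = 9
RHS: x^3 + 28 x + 9 = 34^3 + 28*34 + 9 mod 37 = 9
LHS = RHS

Yes, on the curve


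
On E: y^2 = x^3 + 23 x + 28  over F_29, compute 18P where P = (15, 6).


k = 18 = 10010_2 (binary, LSB first: 01001)
Double-and-add from P = (15, 6):
  bit 0 = 0: acc unchanged = O
  bit 1 = 1: acc = O + (24, 7) = (24, 7)
  bit 2 = 0: acc unchanged = (24, 7)
  bit 3 = 0: acc unchanged = (24, 7)
  bit 4 = 1: acc = (24, 7) + (5, 6) = (9, 6)

18P = (9, 6)


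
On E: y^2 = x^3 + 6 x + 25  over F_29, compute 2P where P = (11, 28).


Doubling: s = (3 x1^2 + a) / (2 y1)
s = (3*11^2 + 6) / (2*28) mod 29 = 4
x3 = s^2 - 2 x1 mod 29 = 4^2 - 2*11 = 23
y3 = s (x1 - x3) - y1 mod 29 = 4 * (11 - 23) - 28 = 11

2P = (23, 11)


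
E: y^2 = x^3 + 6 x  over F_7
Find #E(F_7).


For each x in F_7, count y with y^2 = x^3 + 6 x + 0 mod 7:
  x = 0: RHS = 0, y in [0]  -> 1 point(s)
  x = 1: RHS = 0, y in [0]  -> 1 point(s)
  x = 4: RHS = 4, y in [2, 5]  -> 2 point(s)
  x = 5: RHS = 1, y in [1, 6]  -> 2 point(s)
  x = 6: RHS = 0, y in [0]  -> 1 point(s)
Affine points: 7. Add the point at infinity: total = 8.

#E(F_7) = 8


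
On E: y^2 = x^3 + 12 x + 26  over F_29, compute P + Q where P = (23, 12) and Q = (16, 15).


P != Q, so use the chord formula.
s = (y2 - y1) / (x2 - x1) = (3) / (22) mod 29 = 12
x3 = s^2 - x1 - x2 mod 29 = 12^2 - 23 - 16 = 18
y3 = s (x1 - x3) - y1 mod 29 = 12 * (23 - 18) - 12 = 19

P + Q = (18, 19)


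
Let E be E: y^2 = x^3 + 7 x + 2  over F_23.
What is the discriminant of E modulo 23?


4 a^3 + 27 b^2 = 4*7^3 + 27*2^2 = 1372 + 108 = 1480
Delta = -16 * (1480) = -23680
Delta mod 23 = 10

Delta = 10 (mod 23)


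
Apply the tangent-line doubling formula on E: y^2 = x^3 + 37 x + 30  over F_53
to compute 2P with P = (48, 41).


Doubling: s = (3 x1^2 + a) / (2 y1)
s = (3*48^2 + 37) / (2*41) mod 53 = 13
x3 = s^2 - 2 x1 mod 53 = 13^2 - 2*48 = 20
y3 = s (x1 - x3) - y1 mod 53 = 13 * (48 - 20) - 41 = 5

2P = (20, 5)


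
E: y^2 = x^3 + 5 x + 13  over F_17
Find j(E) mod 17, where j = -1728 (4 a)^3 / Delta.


Delta = -16(4 a^3 + 27 b^2) mod 17 = 14
-1728 * (4 a)^3 = -1728 * (4*5)^3 mod 17 = 9
j = 9 * 14^(-1) mod 17 = 14

j = 14 (mod 17)


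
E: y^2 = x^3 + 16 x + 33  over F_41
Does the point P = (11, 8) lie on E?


Check whether y^2 = x^3 + 16 x + 33 (mod 41) for (x, y) = (11, 8).
LHS: y^2 = 8^2 mod 41 = 23
RHS: x^3 + 16 x + 33 = 11^3 + 16*11 + 33 mod 41 = 23
LHS = RHS

Yes, on the curve


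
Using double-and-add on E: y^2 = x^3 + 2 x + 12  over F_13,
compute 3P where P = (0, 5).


k = 3 = 11_2 (binary, LSB first: 11)
Double-and-add from P = (0, 5):
  bit 0 = 1: acc = O + (0, 5) = (0, 5)
  bit 1 = 1: acc = (0, 5) + (12, 3) = (5, 11)

3P = (5, 11)


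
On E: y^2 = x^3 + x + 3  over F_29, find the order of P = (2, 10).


Compute successive multiples of P until we hit O:
  1P = (2, 10)
  2P = (21, 11)
  3P = (15, 0)
  4P = (21, 18)
  5P = (2, 19)
  6P = O

ord(P) = 6


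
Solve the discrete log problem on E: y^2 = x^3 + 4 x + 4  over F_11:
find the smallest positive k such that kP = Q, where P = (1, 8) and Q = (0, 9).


Enumerate multiples of P until we hit Q = (0, 9):
  1P = (1, 8)
  2P = (7, 10)
  3P = (8, 8)
  4P = (2, 3)
  5P = (0, 9)
Match found at i = 5.

k = 5


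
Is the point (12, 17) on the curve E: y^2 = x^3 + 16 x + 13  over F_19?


Check whether y^2 = x^3 + 16 x + 13 (mod 19) for (x, y) = (12, 17).
LHS: y^2 = 17^2 mod 19 = 4
RHS: x^3 + 16 x + 13 = 12^3 + 16*12 + 13 mod 19 = 14
LHS != RHS

No, not on the curve


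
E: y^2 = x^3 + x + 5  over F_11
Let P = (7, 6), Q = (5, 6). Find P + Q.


P != Q, so use the chord formula.
s = (y2 - y1) / (x2 - x1) = (0) / (9) mod 11 = 0
x3 = s^2 - x1 - x2 mod 11 = 0^2 - 7 - 5 = 10
y3 = s (x1 - x3) - y1 mod 11 = 0 * (7 - 10) - 6 = 5

P + Q = (10, 5)


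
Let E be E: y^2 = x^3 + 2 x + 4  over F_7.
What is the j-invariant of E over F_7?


Delta = -16(4 a^3 + 27 b^2) mod 7 = 3
-1728 * (4 a)^3 = -1728 * (4*2)^3 mod 7 = 1
j = 1 * 3^(-1) mod 7 = 5

j = 5 (mod 7)


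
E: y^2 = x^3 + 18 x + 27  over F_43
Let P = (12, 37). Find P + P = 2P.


Doubling: s = (3 x1^2 + a) / (2 y1)
s = (3*12^2 + 18) / (2*37) mod 43 = 27
x3 = s^2 - 2 x1 mod 43 = 27^2 - 2*12 = 17
y3 = s (x1 - x3) - y1 mod 43 = 27 * (12 - 17) - 37 = 0

2P = (17, 0)


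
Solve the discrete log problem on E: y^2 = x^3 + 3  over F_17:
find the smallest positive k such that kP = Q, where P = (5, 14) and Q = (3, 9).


Enumerate multiples of P until we hit Q = (3, 9):
  1P = (5, 14)
  2P = (6, 7)
  3P = (4, 13)
  4P = (9, 16)
  5P = (16, 6)
  6P = (11, 12)
  7P = (3, 8)
  8P = (1, 15)
  9P = (10, 0)
  10P = (1, 2)
  11P = (3, 9)
Match found at i = 11.

k = 11


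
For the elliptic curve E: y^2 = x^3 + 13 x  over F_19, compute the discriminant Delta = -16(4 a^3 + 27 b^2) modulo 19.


4 a^3 + 27 b^2 = 4*13^3 + 27*0^2 = 8788 + 0 = 8788
Delta = -16 * (8788) = -140608
Delta mod 19 = 11

Delta = 11 (mod 19)


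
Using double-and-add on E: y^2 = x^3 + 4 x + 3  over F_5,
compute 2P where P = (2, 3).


k = 2 = 10_2 (binary, LSB first: 01)
Double-and-add from P = (2, 3):
  bit 0 = 0: acc unchanged = O
  bit 1 = 1: acc = O + (2, 2) = (2, 2)

2P = (2, 2)


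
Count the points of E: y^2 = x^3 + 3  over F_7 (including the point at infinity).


For each x in F_7, count y with y^2 = x^3 + 0 x + 3 mod 7:
  x = 1: RHS = 4, y in [2, 5]  -> 2 point(s)
  x = 2: RHS = 4, y in [2, 5]  -> 2 point(s)
  x = 3: RHS = 2, y in [3, 4]  -> 2 point(s)
  x = 4: RHS = 4, y in [2, 5]  -> 2 point(s)
  x = 5: RHS = 2, y in [3, 4]  -> 2 point(s)
  x = 6: RHS = 2, y in [3, 4]  -> 2 point(s)
Affine points: 12. Add the point at infinity: total = 13.

#E(F_7) = 13


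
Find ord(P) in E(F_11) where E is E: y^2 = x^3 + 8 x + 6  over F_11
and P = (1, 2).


Compute successive multiples of P until we hit O:
  1P = (1, 2)
  2P = (9, 9)
  3P = (4, 5)
  4P = (7, 3)
  5P = (7, 8)
  6P = (4, 6)
  7P = (9, 2)
  8P = (1, 9)
  ... (continuing to 9P)
  9P = O

ord(P) = 9


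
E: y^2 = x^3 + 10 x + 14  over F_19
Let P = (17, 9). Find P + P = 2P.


Doubling: s = (3 x1^2 + a) / (2 y1)
s = (3*17^2 + 10) / (2*9) mod 19 = 16
x3 = s^2 - 2 x1 mod 19 = 16^2 - 2*17 = 13
y3 = s (x1 - x3) - y1 mod 19 = 16 * (17 - 13) - 9 = 17

2P = (13, 17)


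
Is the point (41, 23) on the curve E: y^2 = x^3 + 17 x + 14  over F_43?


Check whether y^2 = x^3 + 17 x + 14 (mod 43) for (x, y) = (41, 23).
LHS: y^2 = 23^2 mod 43 = 13
RHS: x^3 + 17 x + 14 = 41^3 + 17*41 + 14 mod 43 = 15
LHS != RHS

No, not on the curve


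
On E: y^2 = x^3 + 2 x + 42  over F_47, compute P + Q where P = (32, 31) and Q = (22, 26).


P != Q, so use the chord formula.
s = (y2 - y1) / (x2 - x1) = (42) / (37) mod 47 = 24
x3 = s^2 - x1 - x2 mod 47 = 24^2 - 32 - 22 = 5
y3 = s (x1 - x3) - y1 mod 47 = 24 * (32 - 5) - 31 = 6

P + Q = (5, 6)


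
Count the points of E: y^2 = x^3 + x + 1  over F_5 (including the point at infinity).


For each x in F_5, count y with y^2 = x^3 + 1 x + 1 mod 5:
  x = 0: RHS = 1, y in [1, 4]  -> 2 point(s)
  x = 2: RHS = 1, y in [1, 4]  -> 2 point(s)
  x = 3: RHS = 1, y in [1, 4]  -> 2 point(s)
  x = 4: RHS = 4, y in [2, 3]  -> 2 point(s)
Affine points: 8. Add the point at infinity: total = 9.

#E(F_5) = 9


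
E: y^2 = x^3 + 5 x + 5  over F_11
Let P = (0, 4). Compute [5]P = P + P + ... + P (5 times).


k = 5 = 101_2 (binary, LSB first: 101)
Double-and-add from P = (0, 4):
  bit 0 = 1: acc = O + (0, 4) = (0, 4)
  bit 1 = 0: acc unchanged = (0, 4)
  bit 2 = 1: acc = (0, 4) + (4, 1) = (0, 7)

5P = (0, 7)


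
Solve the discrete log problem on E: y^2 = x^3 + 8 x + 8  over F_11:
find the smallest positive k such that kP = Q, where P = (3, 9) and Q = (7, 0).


Enumerate multiples of P until we hit Q = (7, 0):
  1P = (3, 9)
  2P = (8, 10)
  3P = (4, 4)
  4P = (7, 0)
Match found at i = 4.

k = 4


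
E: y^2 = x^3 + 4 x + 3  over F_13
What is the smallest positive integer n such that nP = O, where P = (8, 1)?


Compute successive multiples of P until we hit O:
  1P = (8, 1)
  2P = (7, 6)
  3P = (10, 9)
  4P = (11, 0)
  5P = (10, 4)
  6P = (7, 7)
  7P = (8, 12)
  8P = O

ord(P) = 8


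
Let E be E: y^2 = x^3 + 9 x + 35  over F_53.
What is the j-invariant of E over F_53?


Delta = -16(4 a^3 + 27 b^2) mod 53 = 42
-1728 * (4 a)^3 = -1728 * (4*9)^3 mod 53 = 18
j = 18 * 42^(-1) mod 53 = 8

j = 8 (mod 53)


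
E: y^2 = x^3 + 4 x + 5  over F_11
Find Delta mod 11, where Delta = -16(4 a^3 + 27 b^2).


4 a^3 + 27 b^2 = 4*4^3 + 27*5^2 = 256 + 675 = 931
Delta = -16 * (931) = -14896
Delta mod 11 = 9

Delta = 9 (mod 11)


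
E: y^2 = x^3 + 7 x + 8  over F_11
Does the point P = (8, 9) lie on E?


Check whether y^2 = x^3 + 7 x + 8 (mod 11) for (x, y) = (8, 9).
LHS: y^2 = 9^2 mod 11 = 4
RHS: x^3 + 7 x + 8 = 8^3 + 7*8 + 8 mod 11 = 4
LHS = RHS

Yes, on the curve


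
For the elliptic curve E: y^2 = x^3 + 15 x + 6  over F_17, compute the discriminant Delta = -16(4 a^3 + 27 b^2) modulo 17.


4 a^3 + 27 b^2 = 4*15^3 + 27*6^2 = 13500 + 972 = 14472
Delta = -16 * (14472) = -231552
Delta mod 17 = 5

Delta = 5 (mod 17)


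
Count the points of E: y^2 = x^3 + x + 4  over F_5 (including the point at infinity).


For each x in F_5, count y with y^2 = x^3 + 1 x + 4 mod 5:
  x = 0: RHS = 4, y in [2, 3]  -> 2 point(s)
  x = 1: RHS = 1, y in [1, 4]  -> 2 point(s)
  x = 2: RHS = 4, y in [2, 3]  -> 2 point(s)
  x = 3: RHS = 4, y in [2, 3]  -> 2 point(s)
Affine points: 8. Add the point at infinity: total = 9.

#E(F_5) = 9


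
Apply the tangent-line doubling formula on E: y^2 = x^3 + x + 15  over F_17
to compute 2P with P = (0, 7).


Doubling: s = (3 x1^2 + a) / (2 y1)
s = (3*0^2 + 1) / (2*7) mod 17 = 11
x3 = s^2 - 2 x1 mod 17 = 11^2 - 2*0 = 2
y3 = s (x1 - x3) - y1 mod 17 = 11 * (0 - 2) - 7 = 5

2P = (2, 5)


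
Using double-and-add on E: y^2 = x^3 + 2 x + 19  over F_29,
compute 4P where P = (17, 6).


k = 4 = 100_2 (binary, LSB first: 001)
Double-and-add from P = (17, 6):
  bit 0 = 0: acc unchanged = O
  bit 1 = 0: acc unchanged = O
  bit 2 = 1: acc = O + (25, 11) = (25, 11)

4P = (25, 11)


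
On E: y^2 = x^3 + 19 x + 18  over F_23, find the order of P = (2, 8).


Compute successive multiples of P until we hit O:
  1P = (2, 8)
  2P = (2, 15)
  3P = O

ord(P) = 3


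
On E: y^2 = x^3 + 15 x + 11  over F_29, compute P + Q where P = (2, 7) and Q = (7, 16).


P != Q, so use the chord formula.
s = (y2 - y1) / (x2 - x1) = (9) / (5) mod 29 = 25
x3 = s^2 - x1 - x2 mod 29 = 25^2 - 2 - 7 = 7
y3 = s (x1 - x3) - y1 mod 29 = 25 * (2 - 7) - 7 = 13

P + Q = (7, 13)


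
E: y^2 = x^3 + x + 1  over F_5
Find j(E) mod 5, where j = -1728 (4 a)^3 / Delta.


Delta = -16(4 a^3 + 27 b^2) mod 5 = 4
-1728 * (4 a)^3 = -1728 * (4*1)^3 mod 5 = 3
j = 3 * 4^(-1) mod 5 = 2

j = 2 (mod 5)


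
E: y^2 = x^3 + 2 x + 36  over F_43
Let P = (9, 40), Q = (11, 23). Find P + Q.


P != Q, so use the chord formula.
s = (y2 - y1) / (x2 - x1) = (26) / (2) mod 43 = 13
x3 = s^2 - x1 - x2 mod 43 = 13^2 - 9 - 11 = 20
y3 = s (x1 - x3) - y1 mod 43 = 13 * (9 - 20) - 40 = 32

P + Q = (20, 32)


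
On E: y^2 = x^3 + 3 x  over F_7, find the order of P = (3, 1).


Compute successive multiples of P until we hit O:
  1P = (3, 1)
  2P = (2, 0)
  3P = (3, 6)
  4P = O

ord(P) = 4


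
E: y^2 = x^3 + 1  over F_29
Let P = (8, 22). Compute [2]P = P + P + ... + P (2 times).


k = 2 = 10_2 (binary, LSB first: 01)
Double-and-add from P = (8, 22):
  bit 0 = 0: acc unchanged = O
  bit 1 = 1: acc = O + (4, 6) = (4, 6)

2P = (4, 6)


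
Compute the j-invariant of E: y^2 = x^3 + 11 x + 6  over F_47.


Delta = -16(4 a^3 + 27 b^2) mod 47 = 32
-1728 * (4 a)^3 = -1728 * (4*11)^3 mod 47 = 32
j = 32 * 32^(-1) mod 47 = 1

j = 1 (mod 47)


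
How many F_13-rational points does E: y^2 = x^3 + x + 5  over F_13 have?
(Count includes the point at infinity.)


For each x in F_13, count y with y^2 = x^3 + 1 x + 5 mod 13:
  x = 3: RHS = 9, y in [3, 10]  -> 2 point(s)
  x = 7: RHS = 4, y in [2, 11]  -> 2 point(s)
  x = 10: RHS = 1, y in [1, 12]  -> 2 point(s)
  x = 12: RHS = 3, y in [4, 9]  -> 2 point(s)
Affine points: 8. Add the point at infinity: total = 9.

#E(F_13) = 9


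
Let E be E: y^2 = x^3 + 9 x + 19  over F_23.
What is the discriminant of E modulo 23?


4 a^3 + 27 b^2 = 4*9^3 + 27*19^2 = 2916 + 9747 = 12663
Delta = -16 * (12663) = -202608
Delta mod 23 = 22

Delta = 22 (mod 23)


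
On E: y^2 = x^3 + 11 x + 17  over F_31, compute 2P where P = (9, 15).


Doubling: s = (3 x1^2 + a) / (2 y1)
s = (3*9^2 + 11) / (2*15) mod 31 = 25
x3 = s^2 - 2 x1 mod 31 = 25^2 - 2*9 = 18
y3 = s (x1 - x3) - y1 mod 31 = 25 * (9 - 18) - 15 = 8

2P = (18, 8)


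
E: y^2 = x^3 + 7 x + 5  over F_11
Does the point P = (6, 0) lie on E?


Check whether y^2 = x^3 + 7 x + 5 (mod 11) for (x, y) = (6, 0).
LHS: y^2 = 0^2 mod 11 = 0
RHS: x^3 + 7 x + 5 = 6^3 + 7*6 + 5 mod 11 = 10
LHS != RHS

No, not on the curve


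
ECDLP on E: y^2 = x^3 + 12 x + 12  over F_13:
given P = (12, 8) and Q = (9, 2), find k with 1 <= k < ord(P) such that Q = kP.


Enumerate multiples of P until we hit Q = (9, 2):
  1P = (12, 8)
  2P = (1, 8)
  3P = (0, 5)
  4P = (10, 12)
  5P = (8, 10)
  6P = (3, 7)
  7P = (7, 7)
  8P = (6, 1)
  9P = (9, 2)
Match found at i = 9.

k = 9


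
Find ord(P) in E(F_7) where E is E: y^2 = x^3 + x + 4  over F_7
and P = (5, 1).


Compute successive multiples of P until we hit O:
  1P = (5, 1)
  2P = (6, 3)
  3P = (0, 2)
  4P = (4, 3)
  5P = (2, 0)
  6P = (4, 4)
  7P = (0, 5)
  8P = (6, 4)
  ... (continuing to 10P)
  10P = O

ord(P) = 10


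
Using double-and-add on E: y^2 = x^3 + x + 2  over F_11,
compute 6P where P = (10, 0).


k = 6 = 110_2 (binary, LSB first: 011)
Double-and-add from P = (10, 0):
  bit 0 = 0: acc unchanged = O
  bit 1 = 1: acc = O + O = O
  bit 2 = 1: acc = O + O = O

6P = O


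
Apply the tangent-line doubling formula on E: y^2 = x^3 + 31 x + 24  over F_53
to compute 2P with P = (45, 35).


Doubling: s = (3 x1^2 + a) / (2 y1)
s = (3*45^2 + 31) / (2*35) mod 53 = 10
x3 = s^2 - 2 x1 mod 53 = 10^2 - 2*45 = 10
y3 = s (x1 - x3) - y1 mod 53 = 10 * (45 - 10) - 35 = 50

2P = (10, 50)


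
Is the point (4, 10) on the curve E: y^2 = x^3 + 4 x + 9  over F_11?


Check whether y^2 = x^3 + 4 x + 9 (mod 11) for (x, y) = (4, 10).
LHS: y^2 = 10^2 mod 11 = 1
RHS: x^3 + 4 x + 9 = 4^3 + 4*4 + 9 mod 11 = 1
LHS = RHS

Yes, on the curve


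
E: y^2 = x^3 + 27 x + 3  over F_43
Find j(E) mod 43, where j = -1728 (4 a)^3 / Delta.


Delta = -16(4 a^3 + 27 b^2) mod 43 = 41
-1728 * (4 a)^3 = -1728 * (4*27)^3 mod 43 = 42
j = 42 * 41^(-1) mod 43 = 22

j = 22 (mod 43)


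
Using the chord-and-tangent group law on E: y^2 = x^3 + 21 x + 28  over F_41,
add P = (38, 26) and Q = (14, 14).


P != Q, so use the chord formula.
s = (y2 - y1) / (x2 - x1) = (29) / (17) mod 41 = 21
x3 = s^2 - x1 - x2 mod 41 = 21^2 - 38 - 14 = 20
y3 = s (x1 - x3) - y1 mod 41 = 21 * (38 - 20) - 26 = 24

P + Q = (20, 24)


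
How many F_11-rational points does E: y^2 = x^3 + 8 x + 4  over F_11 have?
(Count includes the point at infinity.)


For each x in F_11, count y with y^2 = x^3 + 8 x + 4 mod 11:
  x = 0: RHS = 4, y in [2, 9]  -> 2 point(s)
  x = 3: RHS = 0, y in [0]  -> 1 point(s)
  x = 4: RHS = 1, y in [1, 10]  -> 2 point(s)
  x = 5: RHS = 4, y in [2, 9]  -> 2 point(s)
  x = 6: RHS = 4, y in [2, 9]  -> 2 point(s)
Affine points: 9. Add the point at infinity: total = 10.

#E(F_11) = 10


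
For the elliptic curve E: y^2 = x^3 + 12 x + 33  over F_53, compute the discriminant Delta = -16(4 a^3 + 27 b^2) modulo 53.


4 a^3 + 27 b^2 = 4*12^3 + 27*33^2 = 6912 + 29403 = 36315
Delta = -16 * (36315) = -581040
Delta mod 53 = 52

Delta = 52 (mod 53)


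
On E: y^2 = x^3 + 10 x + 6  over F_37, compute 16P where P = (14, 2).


k = 16 = 10000_2 (binary, LSB first: 00001)
Double-and-add from P = (14, 2):
  bit 0 = 0: acc unchanged = O
  bit 1 = 0: acc unchanged = O
  bit 2 = 0: acc unchanged = O
  bit 3 = 0: acc unchanged = O
  bit 4 = 1: acc = O + (5, 25) = (5, 25)

16P = (5, 25)


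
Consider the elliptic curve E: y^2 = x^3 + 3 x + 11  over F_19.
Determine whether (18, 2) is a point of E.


Check whether y^2 = x^3 + 3 x + 11 (mod 19) for (x, y) = (18, 2).
LHS: y^2 = 2^2 mod 19 = 4
RHS: x^3 + 3 x + 11 = 18^3 + 3*18 + 11 mod 19 = 7
LHS != RHS

No, not on the curve


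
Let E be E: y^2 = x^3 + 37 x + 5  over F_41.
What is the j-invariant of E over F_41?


Delta = -16(4 a^3 + 27 b^2) mod 41 = 20
-1728 * (4 a)^3 = -1728 * (4*37)^3 mod 41 = 17
j = 17 * 20^(-1) mod 41 = 7

j = 7 (mod 41)


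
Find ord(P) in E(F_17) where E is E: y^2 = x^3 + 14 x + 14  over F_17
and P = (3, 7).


Compute successive multiples of P until we hit O:
  1P = (3, 7)
  2P = (7, 8)
  3P = (6, 5)
  4P = (16, 13)
  5P = (13, 8)
  6P = (9, 6)
  7P = (14, 9)
  8P = (2, 4)
  ... (continuing to 23P)
  23P = O

ord(P) = 23


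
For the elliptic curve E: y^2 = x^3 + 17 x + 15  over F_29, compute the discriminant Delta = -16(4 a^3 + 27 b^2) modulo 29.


4 a^3 + 27 b^2 = 4*17^3 + 27*15^2 = 19652 + 6075 = 25727
Delta = -16 * (25727) = -411632
Delta mod 29 = 23

Delta = 23 (mod 29)


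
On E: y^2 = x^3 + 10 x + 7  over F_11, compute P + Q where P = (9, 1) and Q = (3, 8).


P != Q, so use the chord formula.
s = (y2 - y1) / (x2 - x1) = (7) / (5) mod 11 = 8
x3 = s^2 - x1 - x2 mod 11 = 8^2 - 9 - 3 = 8
y3 = s (x1 - x3) - y1 mod 11 = 8 * (9 - 8) - 1 = 7

P + Q = (8, 7)


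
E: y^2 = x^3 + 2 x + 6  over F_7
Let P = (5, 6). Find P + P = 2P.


Doubling: s = (3 x1^2 + a) / (2 y1)
s = (3*5^2 + 2) / (2*6) mod 7 = 0
x3 = s^2 - 2 x1 mod 7 = 0^2 - 2*5 = 4
y3 = s (x1 - x3) - y1 mod 7 = 0 * (5 - 4) - 6 = 1

2P = (4, 1)


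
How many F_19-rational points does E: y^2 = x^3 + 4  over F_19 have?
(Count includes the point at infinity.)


For each x in F_19, count y with y^2 = x^3 + 0 x + 4 mod 19:
  x = 0: RHS = 4, y in [2, 17]  -> 2 point(s)
  x = 1: RHS = 5, y in [9, 10]  -> 2 point(s)
  x = 4: RHS = 11, y in [7, 12]  -> 2 point(s)
  x = 6: RHS = 11, y in [7, 12]  -> 2 point(s)
  x = 7: RHS = 5, y in [9, 10]  -> 2 point(s)
  x = 9: RHS = 11, y in [7, 12]  -> 2 point(s)
  x = 10: RHS = 16, y in [4, 15]  -> 2 point(s)
  x = 11: RHS = 5, y in [9, 10]  -> 2 point(s)
  x = 13: RHS = 16, y in [4, 15]  -> 2 point(s)
  x = 15: RHS = 16, y in [4, 15]  -> 2 point(s)
Affine points: 20. Add the point at infinity: total = 21.

#E(F_19) = 21


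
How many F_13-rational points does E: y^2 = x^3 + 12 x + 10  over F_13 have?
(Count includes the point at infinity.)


For each x in F_13, count y with y^2 = x^3 + 12 x + 10 mod 13:
  x = 0: RHS = 10, y in [6, 7]  -> 2 point(s)
  x = 1: RHS = 10, y in [6, 7]  -> 2 point(s)
  x = 2: RHS = 3, y in [4, 9]  -> 2 point(s)
  x = 5: RHS = 0, y in [0]  -> 1 point(s)
  x = 6: RHS = 12, y in [5, 8]  -> 2 point(s)
  x = 10: RHS = 12, y in [5, 8]  -> 2 point(s)
  x = 11: RHS = 4, y in [2, 11]  -> 2 point(s)
  x = 12: RHS = 10, y in [6, 7]  -> 2 point(s)
Affine points: 15. Add the point at infinity: total = 16.

#E(F_13) = 16


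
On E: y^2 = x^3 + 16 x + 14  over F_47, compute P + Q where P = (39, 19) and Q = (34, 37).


P != Q, so use the chord formula.
s = (y2 - y1) / (x2 - x1) = (18) / (42) mod 47 = 34
x3 = s^2 - x1 - x2 mod 47 = 34^2 - 39 - 34 = 2
y3 = s (x1 - x3) - y1 mod 47 = 34 * (39 - 2) - 19 = 17

P + Q = (2, 17)


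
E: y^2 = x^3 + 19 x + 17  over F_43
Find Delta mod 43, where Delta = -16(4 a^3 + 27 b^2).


4 a^3 + 27 b^2 = 4*19^3 + 27*17^2 = 27436 + 7803 = 35239
Delta = -16 * (35239) = -563824
Delta mod 43 = 35

Delta = 35 (mod 43)


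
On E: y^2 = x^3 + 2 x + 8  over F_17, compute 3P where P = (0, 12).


k = 3 = 11_2 (binary, LSB first: 11)
Double-and-add from P = (0, 12):
  bit 0 = 1: acc = O + (0, 12) = (0, 12)
  bit 1 = 1: acc = (0, 12) + (15, 8) = (6, 10)

3P = (6, 10)


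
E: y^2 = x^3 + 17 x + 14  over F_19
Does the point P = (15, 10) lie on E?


Check whether y^2 = x^3 + 17 x + 14 (mod 19) for (x, y) = (15, 10).
LHS: y^2 = 10^2 mod 19 = 5
RHS: x^3 + 17 x + 14 = 15^3 + 17*15 + 14 mod 19 = 15
LHS != RHS

No, not on the curve


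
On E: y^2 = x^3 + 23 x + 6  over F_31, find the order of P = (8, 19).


Compute successive multiples of P until we hit O:
  1P = (8, 19)
  2P = (29, 18)
  3P = (3, 28)
  4P = (22, 0)
  5P = (3, 3)
  6P = (29, 13)
  7P = (8, 12)
  8P = O

ord(P) = 8


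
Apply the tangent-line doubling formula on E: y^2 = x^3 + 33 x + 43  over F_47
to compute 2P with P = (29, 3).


Doubling: s = (3 x1^2 + a) / (2 y1)
s = (3*29^2 + 33) / (2*3) mod 47 = 3
x3 = s^2 - 2 x1 mod 47 = 3^2 - 2*29 = 45
y3 = s (x1 - x3) - y1 mod 47 = 3 * (29 - 45) - 3 = 43

2P = (45, 43)


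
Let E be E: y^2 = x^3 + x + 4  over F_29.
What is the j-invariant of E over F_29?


Delta = -16(4 a^3 + 27 b^2) mod 29 = 13
-1728 * (4 a)^3 = -1728 * (4*1)^3 mod 29 = 14
j = 14 * 13^(-1) mod 29 = 10

j = 10 (mod 29)


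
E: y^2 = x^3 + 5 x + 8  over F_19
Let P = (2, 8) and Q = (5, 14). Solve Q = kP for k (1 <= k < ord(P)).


Enumerate multiples of P until we hit Q = (5, 14):
  1P = (2, 8)
  2P = (7, 14)
  3P = (16, 17)
  4P = (5, 5)
  5P = (13, 3)
  6P = (13, 16)
  7P = (5, 14)
Match found at i = 7.

k = 7


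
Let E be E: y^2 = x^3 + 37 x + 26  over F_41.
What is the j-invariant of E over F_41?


Delta = -16(4 a^3 + 27 b^2) mod 41 = 7
-1728 * (4 a)^3 = -1728 * (4*37)^3 mod 41 = 17
j = 17 * 7^(-1) mod 41 = 20

j = 20 (mod 41)


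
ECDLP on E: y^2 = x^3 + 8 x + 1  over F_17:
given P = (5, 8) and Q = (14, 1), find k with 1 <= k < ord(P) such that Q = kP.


Enumerate multiples of P until we hit Q = (14, 1):
  1P = (5, 8)
  2P = (11, 14)
  3P = (2, 12)
  4P = (8, 13)
  5P = (3, 1)
  6P = (0, 1)
  7P = (16, 14)
  8P = (14, 1)
Match found at i = 8.

k = 8
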